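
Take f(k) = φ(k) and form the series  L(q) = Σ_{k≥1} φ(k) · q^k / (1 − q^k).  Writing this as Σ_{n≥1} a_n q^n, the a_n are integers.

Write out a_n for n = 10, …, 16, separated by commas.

n=10: 10·1 5·2 2·5 1·10  φ→[4+4+1+1]=10
[q^11] φ(1)=1,φ(11)=10 ⇒ 11
[q^12] φ(12)=4,φ(6)=2,φ(4)=2,φ(3)=2,φ(2)=1,φ(1)=1 ⇒ 12
d|13:{1,13}  Σφ=1+12=13
[q^14] φ(1)=1,φ(2)=1,φ(7)=6,φ(14)=6 ⇒ 14
[q^15] φ(1)=1,φ(3)=2,φ(5)=4,φ(15)=8 ⇒ 15
q^16  k|16↦φ(k): 1:1 2:1 4:2 8:4 16:8  a_16=16

10, 11, 12, 13, 14, 15, 16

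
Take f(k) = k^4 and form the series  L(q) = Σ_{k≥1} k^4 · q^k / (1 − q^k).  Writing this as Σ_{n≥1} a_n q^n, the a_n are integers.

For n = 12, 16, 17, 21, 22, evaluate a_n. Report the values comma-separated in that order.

22386, 69905, 83522, 196964, 248914

d|12:{12,6,4,3,2,1}  Σf=20736+1296+256+81+16+1=22386
q^16  k|16↦f(k): 16:65536 8:4096 4:256 2:16 1:1  a_16=69905
[q^17] f(1)=1,f(17)=83521 ⇒ 83522
d|21:{21,7,3,1}  Σf=194481+2401+81+1=196964
[q^22] f(22)=234256,f(11)=14641,f(2)=16,f(1)=1 ⇒ 248914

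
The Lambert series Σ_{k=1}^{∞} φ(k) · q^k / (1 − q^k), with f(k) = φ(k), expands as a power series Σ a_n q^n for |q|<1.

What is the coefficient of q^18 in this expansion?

q^18  k|18↦φ(k): 1:1 2:1 3:2 6:2 9:6 18:6  a_18=18

a_18 = 18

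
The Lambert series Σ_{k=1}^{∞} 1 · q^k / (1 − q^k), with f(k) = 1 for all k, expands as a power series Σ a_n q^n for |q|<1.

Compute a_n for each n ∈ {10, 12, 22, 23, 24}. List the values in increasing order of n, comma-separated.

4, 6, 4, 2, 8

q^10  k|10↦f(k): 10:1 5:1 2:1 1:1  a_10=4
q^12  k|12↦f(k): 12:1 6:1 4:1 3:1 2:1 1:1  a_12=6
n=22: 1·22 2·11 11·2 22·1  f→[1+1+1+1]=4
n=23: 23·1 1·23  f→[1+1]=2
d|24:{1,2,3,4,6,8,12,24}  Σf=1+1+1+1+1+1+1+1=8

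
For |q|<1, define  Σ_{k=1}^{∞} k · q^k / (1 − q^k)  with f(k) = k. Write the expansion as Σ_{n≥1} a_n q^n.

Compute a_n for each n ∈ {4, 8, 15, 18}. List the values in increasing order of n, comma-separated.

7, 15, 24, 39

q^4  k|4↦f(k): 1:1 2:2 4:4  a_4=7
[q^8] f(1)=1,f(2)=2,f(4)=4,f(8)=8 ⇒ 15
[q^15] f(15)=15,f(5)=5,f(3)=3,f(1)=1 ⇒ 24
n=18: 1·18 2·9 3·6 6·3 9·2 18·1  f→[1+2+3+6+9+18]=39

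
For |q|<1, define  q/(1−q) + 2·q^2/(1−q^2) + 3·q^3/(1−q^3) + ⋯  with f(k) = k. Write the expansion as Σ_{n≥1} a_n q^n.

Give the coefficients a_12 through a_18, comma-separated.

[q^12] f(12)=12,f(6)=6,f(4)=4,f(3)=3,f(2)=2,f(1)=1 ⇒ 28
d|13:{1,13}  Σf=1+13=14
[q^14] f(1)=1,f(2)=2,f(7)=7,f(14)=14 ⇒ 24
[q^15] f(15)=15,f(5)=5,f(3)=3,f(1)=1 ⇒ 24
n=16: 1·16 2·8 4·4 8·2 16·1  f→[1+2+4+8+16]=31
d|17:{1,17}  Σf=1+17=18
n=18: 1·18 2·9 3·6 6·3 9·2 18·1  f→[1+2+3+6+9+18]=39

28, 14, 24, 24, 31, 18, 39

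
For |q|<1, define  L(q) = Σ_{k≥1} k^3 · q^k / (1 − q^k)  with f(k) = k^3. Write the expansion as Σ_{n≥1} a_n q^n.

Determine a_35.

d|35:{35,7,5,1}  Σf=42875+343+125+1=43344

a_35 = 43344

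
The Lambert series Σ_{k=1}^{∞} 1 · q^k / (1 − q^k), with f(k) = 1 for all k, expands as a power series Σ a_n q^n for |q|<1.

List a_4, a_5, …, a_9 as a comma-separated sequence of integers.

d|4:{4,2,1}  Σf=1+1+1=3
n=5: 1·5 5·1  f→[1+1]=2
d|6:{6,3,2,1}  Σf=1+1+1+1=4
d|7:{7,1}  Σf=1+1=2
q^8  k|8↦f(k): 1:1 2:1 4:1 8:1  a_8=4
[q^9] f(1)=1,f(3)=1,f(9)=1 ⇒ 3

3, 2, 4, 2, 4, 3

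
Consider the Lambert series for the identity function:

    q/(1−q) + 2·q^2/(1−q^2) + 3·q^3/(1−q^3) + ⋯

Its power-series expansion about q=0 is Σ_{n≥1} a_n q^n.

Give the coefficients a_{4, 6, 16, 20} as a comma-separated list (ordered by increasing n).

n=4: 4·1 2·2 1·4  f→[4+2+1]=7
q^6  k|6↦f(k): 6:6 3:3 2:2 1:1  a_6=12
q^16  k|16↦f(k): 1:1 2:2 4:4 8:8 16:16  a_16=31
d|20:{20,10,5,4,2,1}  Σf=20+10+5+4+2+1=42

7, 12, 31, 42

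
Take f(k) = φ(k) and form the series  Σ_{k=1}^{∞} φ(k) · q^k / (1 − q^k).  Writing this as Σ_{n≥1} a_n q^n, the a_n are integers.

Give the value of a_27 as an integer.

[q^27] φ(27)=18,φ(9)=6,φ(3)=2,φ(1)=1 ⇒ 27

a_27 = 27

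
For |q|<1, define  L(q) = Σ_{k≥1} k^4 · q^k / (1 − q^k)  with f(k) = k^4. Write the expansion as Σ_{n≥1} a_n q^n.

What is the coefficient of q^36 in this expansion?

n=36: 36·1 18·2 12·3 9·4 6·6 4·9 3·12 2·18 1·36  f→[1679616+104976+20736+6561+1296+256+81+16+1]=1813539

a_36 = 1813539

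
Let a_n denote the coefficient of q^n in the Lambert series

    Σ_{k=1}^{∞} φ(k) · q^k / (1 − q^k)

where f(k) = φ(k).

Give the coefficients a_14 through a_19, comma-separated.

n=14: 1·14 2·7 7·2 14·1  φ→[1+1+6+6]=14
n=15: 15·1 5·3 3·5 1·15  φ→[8+4+2+1]=15
q^16  k|16↦φ(k): 16:8 8:4 4:2 2:1 1:1  a_16=16
[q^17] φ(17)=16,φ(1)=1 ⇒ 17
q^18  k|18↦φ(k): 1:1 2:1 3:2 6:2 9:6 18:6  a_18=18
q^19  k|19↦φ(k): 1:1 19:18  a_19=19

14, 15, 16, 17, 18, 19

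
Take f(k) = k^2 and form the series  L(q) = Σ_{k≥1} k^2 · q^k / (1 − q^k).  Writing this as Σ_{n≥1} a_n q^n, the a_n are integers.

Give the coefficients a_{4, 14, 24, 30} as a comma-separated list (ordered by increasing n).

[q^4] f(1)=1,f(2)=4,f(4)=16 ⇒ 21
[q^14] f(14)=196,f(7)=49,f(2)=4,f(1)=1 ⇒ 250
[q^24] f(24)=576,f(12)=144,f(8)=64,f(6)=36,f(4)=16,f(3)=9,f(2)=4,f(1)=1 ⇒ 850
[q^30] f(30)=900,f(15)=225,f(10)=100,f(6)=36,f(5)=25,f(3)=9,f(2)=4,f(1)=1 ⇒ 1300

21, 250, 850, 1300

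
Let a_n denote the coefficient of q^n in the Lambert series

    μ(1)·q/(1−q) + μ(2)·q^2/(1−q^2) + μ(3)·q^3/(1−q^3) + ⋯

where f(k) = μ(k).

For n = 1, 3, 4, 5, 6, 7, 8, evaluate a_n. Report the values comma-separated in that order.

1, 0, 0, 0, 0, 0, 0

n=1: 1·1  μ→[1]=1
q^3  k|3↦μ(k): 3:-1 1:1  a_3=0
q^4  k|4↦μ(k): 1:1 2:-1 4:0  a_4=0
n=5: 1·5 5·1  μ→[1+(-1)]=0
d|6:{6,3,2,1}  Σμ=1+(-1)+(-1)+1=0
d|7:{1,7}  Σμ=1+(-1)=0
[q^8] μ(1)=1,μ(2)=-1,μ(4)=0,μ(8)=0 ⇒ 0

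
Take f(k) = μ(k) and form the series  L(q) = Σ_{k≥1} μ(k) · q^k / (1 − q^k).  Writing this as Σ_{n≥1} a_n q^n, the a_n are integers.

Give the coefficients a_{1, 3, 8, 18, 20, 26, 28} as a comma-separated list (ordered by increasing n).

1, 0, 0, 0, 0, 0, 0

n=1: 1·1  μ→[1]=1
q^3  k|3↦μ(k): 1:1 3:-1  a_3=0
d|8:{8,4,2,1}  Σμ=0+0+(-1)+1=0
d|18:{18,9,6,3,2,1}  Σμ=0+0+1+(-1)+(-1)+1=0
q^20  k|20↦μ(k): 20:0 10:1 5:-1 4:0 2:-1 1:1  a_20=0
[q^26] μ(1)=1,μ(2)=-1,μ(13)=-1,μ(26)=1 ⇒ 0
[q^28] μ(1)=1,μ(2)=-1,μ(4)=0,μ(7)=-1,μ(14)=1,μ(28)=0 ⇒ 0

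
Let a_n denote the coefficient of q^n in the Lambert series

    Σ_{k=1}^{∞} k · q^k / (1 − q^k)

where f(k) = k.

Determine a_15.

a_15 = 24

d|15:{15,5,3,1}  Σf=15+5+3+1=24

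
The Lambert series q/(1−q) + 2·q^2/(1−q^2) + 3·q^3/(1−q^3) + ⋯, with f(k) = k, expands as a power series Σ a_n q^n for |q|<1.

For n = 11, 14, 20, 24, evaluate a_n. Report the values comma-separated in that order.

12, 24, 42, 60

q^11  k|11↦f(k): 11:11 1:1  a_11=12
d|14:{1,2,7,14}  Σf=1+2+7+14=24
[q^20] f(1)=1,f(2)=2,f(4)=4,f(5)=5,f(10)=10,f(20)=20 ⇒ 42
n=24: 1·24 2·12 3·8 4·6 6·4 8·3 12·2 24·1  f→[1+2+3+4+6+8+12+24]=60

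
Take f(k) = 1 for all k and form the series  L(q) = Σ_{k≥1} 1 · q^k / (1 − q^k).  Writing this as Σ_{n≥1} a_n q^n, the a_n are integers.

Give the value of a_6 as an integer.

d|6:{1,2,3,6}  Σf=1+1+1+1=4

a_6 = 4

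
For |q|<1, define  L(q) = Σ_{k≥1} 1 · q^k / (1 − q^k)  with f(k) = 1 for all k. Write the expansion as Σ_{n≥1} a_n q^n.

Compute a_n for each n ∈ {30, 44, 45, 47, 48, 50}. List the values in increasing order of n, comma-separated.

8, 6, 6, 2, 10, 6

d|30:{30,15,10,6,5,3,2,1}  Σf=1+1+1+1+1+1+1+1=8
[q^44] f(44)=1,f(22)=1,f(11)=1,f(4)=1,f(2)=1,f(1)=1 ⇒ 6
q^45  k|45↦f(k): 1:1 3:1 5:1 9:1 15:1 45:1  a_45=6
q^47  k|47↦f(k): 47:1 1:1  a_47=2
n=48: 48·1 24·2 16·3 12·4 8·6 6·8 4·12 3·16 2·24 1·48  f→[1+1+1+1+1+1+1+1+1+1]=10
[q^50] f(1)=1,f(2)=1,f(5)=1,f(10)=1,f(25)=1,f(50)=1 ⇒ 6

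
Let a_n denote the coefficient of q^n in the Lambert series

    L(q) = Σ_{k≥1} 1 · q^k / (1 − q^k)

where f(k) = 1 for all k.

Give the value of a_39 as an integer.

[q^39] f(39)=1,f(13)=1,f(3)=1,f(1)=1 ⇒ 4

a_39 = 4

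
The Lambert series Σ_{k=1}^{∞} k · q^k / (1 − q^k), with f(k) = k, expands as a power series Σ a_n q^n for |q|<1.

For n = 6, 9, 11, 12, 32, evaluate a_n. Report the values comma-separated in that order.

12, 13, 12, 28, 63

q^6  k|6↦f(k): 1:1 2:2 3:3 6:6  a_6=12
n=9: 1·9 3·3 9·1  f→[1+3+9]=13
q^11  k|11↦f(k): 1:1 11:11  a_11=12
q^12  k|12↦f(k): 12:12 6:6 4:4 3:3 2:2 1:1  a_12=28
d|32:{1,2,4,8,16,32}  Σf=1+2+4+8+16+32=63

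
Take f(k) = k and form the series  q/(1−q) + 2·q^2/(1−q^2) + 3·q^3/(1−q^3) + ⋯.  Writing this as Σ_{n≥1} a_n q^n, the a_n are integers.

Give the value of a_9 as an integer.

n=9: 9·1 3·3 1·9  f→[9+3+1]=13

a_9 = 13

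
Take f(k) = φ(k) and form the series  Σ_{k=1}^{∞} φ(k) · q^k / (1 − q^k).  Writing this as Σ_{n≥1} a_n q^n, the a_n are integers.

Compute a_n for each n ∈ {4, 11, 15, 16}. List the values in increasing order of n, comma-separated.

n=4: 1·4 2·2 4·1  φ→[1+1+2]=4
[q^11] φ(1)=1,φ(11)=10 ⇒ 11
q^15  k|15↦φ(k): 15:8 5:4 3:2 1:1  a_15=15
n=16: 16·1 8·2 4·4 2·8 1·16  φ→[8+4+2+1+1]=16

4, 11, 15, 16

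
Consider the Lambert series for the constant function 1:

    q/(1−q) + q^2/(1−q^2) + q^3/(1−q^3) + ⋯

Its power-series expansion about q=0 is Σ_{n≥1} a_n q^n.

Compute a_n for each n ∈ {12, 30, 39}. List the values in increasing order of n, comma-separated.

[q^12] f(12)=1,f(6)=1,f(4)=1,f(3)=1,f(2)=1,f(1)=1 ⇒ 6
n=30: 1·30 2·15 3·10 5·6 6·5 10·3 15·2 30·1  f→[1+1+1+1+1+1+1+1]=8
d|39:{39,13,3,1}  Σf=1+1+1+1=4

6, 8, 4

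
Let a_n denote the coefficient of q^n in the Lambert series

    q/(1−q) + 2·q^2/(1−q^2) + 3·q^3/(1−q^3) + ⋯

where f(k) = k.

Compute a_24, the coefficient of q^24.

q^24  k|24↦f(k): 24:24 12:12 8:8 6:6 4:4 3:3 2:2 1:1  a_24=60

a_24 = 60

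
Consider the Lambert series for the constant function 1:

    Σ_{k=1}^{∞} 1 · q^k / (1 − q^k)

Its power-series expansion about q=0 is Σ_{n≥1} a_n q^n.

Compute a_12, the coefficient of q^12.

[q^12] f(12)=1,f(6)=1,f(4)=1,f(3)=1,f(2)=1,f(1)=1 ⇒ 6

a_12 = 6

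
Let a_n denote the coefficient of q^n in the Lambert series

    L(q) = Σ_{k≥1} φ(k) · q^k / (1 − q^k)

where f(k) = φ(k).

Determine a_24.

d|24:{24,12,8,6,4,3,2,1}  Σφ=8+4+4+2+2+2+1+1=24

a_24 = 24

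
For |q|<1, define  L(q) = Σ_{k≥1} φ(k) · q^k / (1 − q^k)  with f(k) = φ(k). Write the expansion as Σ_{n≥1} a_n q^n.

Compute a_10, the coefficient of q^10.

[q^10] φ(10)=4,φ(5)=4,φ(2)=1,φ(1)=1 ⇒ 10

a_10 = 10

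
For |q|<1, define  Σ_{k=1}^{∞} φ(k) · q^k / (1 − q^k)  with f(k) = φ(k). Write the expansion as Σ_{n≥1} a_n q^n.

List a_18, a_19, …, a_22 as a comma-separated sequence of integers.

[q^18] φ(18)=6,φ(9)=6,φ(6)=2,φ(3)=2,φ(2)=1,φ(1)=1 ⇒ 18
d|19:{19,1}  Σφ=18+1=19
d|20:{20,10,5,4,2,1}  Σφ=8+4+4+2+1+1=20
[q^21] φ(21)=12,φ(7)=6,φ(3)=2,φ(1)=1 ⇒ 21
q^22  k|22↦φ(k): 1:1 2:1 11:10 22:10  a_22=22

18, 19, 20, 21, 22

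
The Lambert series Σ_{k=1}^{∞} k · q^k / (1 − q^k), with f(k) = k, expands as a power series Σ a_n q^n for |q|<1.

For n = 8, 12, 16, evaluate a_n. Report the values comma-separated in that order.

15, 28, 31

d|8:{1,2,4,8}  Σf=1+2+4+8=15
d|12:{12,6,4,3,2,1}  Σf=12+6+4+3+2+1=28
d|16:{16,8,4,2,1}  Σf=16+8+4+2+1=31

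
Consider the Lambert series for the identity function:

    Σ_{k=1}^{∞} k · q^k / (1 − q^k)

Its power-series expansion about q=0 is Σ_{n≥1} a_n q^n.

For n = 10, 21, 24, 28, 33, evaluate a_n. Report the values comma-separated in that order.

18, 32, 60, 56, 48

[q^10] f(1)=1,f(2)=2,f(5)=5,f(10)=10 ⇒ 18
[q^21] f(1)=1,f(3)=3,f(7)=7,f(21)=21 ⇒ 32
q^24  k|24↦f(k): 24:24 12:12 8:8 6:6 4:4 3:3 2:2 1:1  a_24=60
q^28  k|28↦f(k): 1:1 2:2 4:4 7:7 14:14 28:28  a_28=56
[q^33] f(33)=33,f(11)=11,f(3)=3,f(1)=1 ⇒ 48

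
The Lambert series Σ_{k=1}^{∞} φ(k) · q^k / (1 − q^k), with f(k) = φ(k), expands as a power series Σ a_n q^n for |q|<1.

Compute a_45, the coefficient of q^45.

n=45: 1·45 3·15 5·9 9·5 15·3 45·1  φ→[1+2+4+6+8+24]=45

a_45 = 45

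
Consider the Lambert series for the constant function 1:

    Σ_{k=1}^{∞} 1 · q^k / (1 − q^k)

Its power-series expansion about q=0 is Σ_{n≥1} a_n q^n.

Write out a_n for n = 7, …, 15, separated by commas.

q^7  k|7↦f(k): 7:1 1:1  a_7=2
q^8  k|8↦f(k): 8:1 4:1 2:1 1:1  a_8=4
q^9  k|9↦f(k): 9:1 3:1 1:1  a_9=3
q^10  k|10↦f(k): 1:1 2:1 5:1 10:1  a_10=4
n=11: 1·11 11·1  f→[1+1]=2
q^12  k|12↦f(k): 12:1 6:1 4:1 3:1 2:1 1:1  a_12=6
n=13: 1·13 13·1  f→[1+1]=2
d|14:{14,7,2,1}  Σf=1+1+1+1=4
n=15: 1·15 3·5 5·3 15·1  f→[1+1+1+1]=4

2, 4, 3, 4, 2, 6, 2, 4, 4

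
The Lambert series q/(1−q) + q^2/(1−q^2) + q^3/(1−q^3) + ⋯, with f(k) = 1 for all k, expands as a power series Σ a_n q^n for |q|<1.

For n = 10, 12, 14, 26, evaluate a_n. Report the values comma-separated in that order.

[q^10] f(1)=1,f(2)=1,f(5)=1,f(10)=1 ⇒ 4
[q^12] f(1)=1,f(2)=1,f(3)=1,f(4)=1,f(6)=1,f(12)=1 ⇒ 6
n=14: 1·14 2·7 7·2 14·1  f→[1+1+1+1]=4
d|26:{26,13,2,1}  Σf=1+1+1+1=4

4, 6, 4, 4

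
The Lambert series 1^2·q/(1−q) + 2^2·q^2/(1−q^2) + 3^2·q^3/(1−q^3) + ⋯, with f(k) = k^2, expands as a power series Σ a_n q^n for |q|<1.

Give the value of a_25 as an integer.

a_25 = 651

[q^25] f(1)=1,f(5)=25,f(25)=625 ⇒ 651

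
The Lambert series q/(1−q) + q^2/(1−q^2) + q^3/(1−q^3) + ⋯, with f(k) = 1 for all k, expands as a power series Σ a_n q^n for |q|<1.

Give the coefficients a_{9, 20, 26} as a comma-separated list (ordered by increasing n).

q^9  k|9↦f(k): 9:1 3:1 1:1  a_9=3
q^20  k|20↦f(k): 20:1 10:1 5:1 4:1 2:1 1:1  a_20=6
[q^26] f(1)=1,f(2)=1,f(13)=1,f(26)=1 ⇒ 4

3, 6, 4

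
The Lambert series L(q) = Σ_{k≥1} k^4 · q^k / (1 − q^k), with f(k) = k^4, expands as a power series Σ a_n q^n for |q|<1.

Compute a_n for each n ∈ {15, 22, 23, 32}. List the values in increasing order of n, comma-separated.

51332, 248914, 279842, 1118481

d|15:{15,5,3,1}  Σf=50625+625+81+1=51332
q^22  k|22↦f(k): 22:234256 11:14641 2:16 1:1  a_22=248914
[q^23] f(1)=1,f(23)=279841 ⇒ 279842
[q^32] f(1)=1,f(2)=16,f(4)=256,f(8)=4096,f(16)=65536,f(32)=1048576 ⇒ 1118481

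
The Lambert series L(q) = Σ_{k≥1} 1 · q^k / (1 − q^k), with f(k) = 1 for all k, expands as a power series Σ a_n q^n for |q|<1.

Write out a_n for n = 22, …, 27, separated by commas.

4, 2, 8, 3, 4, 4

q^22  k|22↦f(k): 22:1 11:1 2:1 1:1  a_22=4
n=23: 23·1 1·23  f→[1+1]=2
n=24: 24·1 12·2 8·3 6·4 4·6 3·8 2·12 1·24  f→[1+1+1+1+1+1+1+1]=8
n=25: 1·25 5·5 25·1  f→[1+1+1]=3
n=26: 26·1 13·2 2·13 1·26  f→[1+1+1+1]=4
n=27: 27·1 9·3 3·9 1·27  f→[1+1+1+1]=4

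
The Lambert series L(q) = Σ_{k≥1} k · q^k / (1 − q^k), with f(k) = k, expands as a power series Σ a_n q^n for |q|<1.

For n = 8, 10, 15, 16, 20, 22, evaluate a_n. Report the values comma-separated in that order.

15, 18, 24, 31, 42, 36

q^8  k|8↦f(k): 1:1 2:2 4:4 8:8  a_8=15
d|10:{10,5,2,1}  Σf=10+5+2+1=18
[q^15] f(15)=15,f(5)=5,f(3)=3,f(1)=1 ⇒ 24
[q^16] f(1)=1,f(2)=2,f(4)=4,f(8)=8,f(16)=16 ⇒ 31
d|20:{1,2,4,5,10,20}  Σf=1+2+4+5+10+20=42
q^22  k|22↦f(k): 1:1 2:2 11:11 22:22  a_22=36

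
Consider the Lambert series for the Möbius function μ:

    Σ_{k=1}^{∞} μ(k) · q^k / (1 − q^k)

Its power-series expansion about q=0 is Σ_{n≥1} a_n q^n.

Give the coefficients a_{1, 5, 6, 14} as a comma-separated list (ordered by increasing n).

1, 0, 0, 0

[q^1] μ(1)=1 ⇒ 1
n=5: 5·1 1·5  μ→[(-1)+1]=0
d|6:{6,3,2,1}  Σμ=1+(-1)+(-1)+1=0
d|14:{14,7,2,1}  Σμ=1+(-1)+(-1)+1=0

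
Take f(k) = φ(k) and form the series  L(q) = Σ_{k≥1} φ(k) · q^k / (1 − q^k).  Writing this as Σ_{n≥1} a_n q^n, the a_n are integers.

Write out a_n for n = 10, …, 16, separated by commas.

[q^10] φ(1)=1,φ(2)=1,φ(5)=4,φ(10)=4 ⇒ 10
[q^11] φ(11)=10,φ(1)=1 ⇒ 11
d|12:{1,2,3,4,6,12}  Σφ=1+1+2+2+2+4=12
[q^13] φ(1)=1,φ(13)=12 ⇒ 13
n=14: 14·1 7·2 2·7 1·14  φ→[6+6+1+1]=14
n=15: 1·15 3·5 5·3 15·1  φ→[1+2+4+8]=15
n=16: 16·1 8·2 4·4 2·8 1·16  φ→[8+4+2+1+1]=16

10, 11, 12, 13, 14, 15, 16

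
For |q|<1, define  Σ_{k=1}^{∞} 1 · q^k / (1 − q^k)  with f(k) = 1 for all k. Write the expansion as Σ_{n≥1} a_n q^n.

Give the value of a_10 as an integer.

a_10 = 4

n=10: 10·1 5·2 2·5 1·10  f→[1+1+1+1]=4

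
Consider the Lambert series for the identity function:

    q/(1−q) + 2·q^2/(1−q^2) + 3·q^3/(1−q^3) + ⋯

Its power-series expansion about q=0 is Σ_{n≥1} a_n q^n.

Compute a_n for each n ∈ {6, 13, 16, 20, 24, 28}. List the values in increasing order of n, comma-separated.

n=6: 6·1 3·2 2·3 1·6  f→[6+3+2+1]=12
q^13  k|13↦f(k): 1:1 13:13  a_13=14
d|16:{16,8,4,2,1}  Σf=16+8+4+2+1=31
[q^20] f(1)=1,f(2)=2,f(4)=4,f(5)=5,f(10)=10,f(20)=20 ⇒ 42
n=24: 24·1 12·2 8·3 6·4 4·6 3·8 2·12 1·24  f→[24+12+8+6+4+3+2+1]=60
q^28  k|28↦f(k): 28:28 14:14 7:7 4:4 2:2 1:1  a_28=56

12, 14, 31, 42, 60, 56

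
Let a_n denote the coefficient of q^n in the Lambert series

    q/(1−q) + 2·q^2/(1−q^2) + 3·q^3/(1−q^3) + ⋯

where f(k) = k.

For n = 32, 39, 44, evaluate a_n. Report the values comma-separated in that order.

63, 56, 84

q^32  k|32↦f(k): 1:1 2:2 4:4 8:8 16:16 32:32  a_32=63
[q^39] f(39)=39,f(13)=13,f(3)=3,f(1)=1 ⇒ 56
d|44:{1,2,4,11,22,44}  Σf=1+2+4+11+22+44=84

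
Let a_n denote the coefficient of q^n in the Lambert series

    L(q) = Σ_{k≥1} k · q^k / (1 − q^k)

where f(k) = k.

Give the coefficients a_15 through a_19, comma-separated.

24, 31, 18, 39, 20

q^15  k|15↦f(k): 15:15 5:5 3:3 1:1  a_15=24
d|16:{1,2,4,8,16}  Σf=1+2+4+8+16=31
n=17: 17·1 1·17  f→[17+1]=18
[q^18] f(18)=18,f(9)=9,f(6)=6,f(3)=3,f(2)=2,f(1)=1 ⇒ 39
d|19:{19,1}  Σf=19+1=20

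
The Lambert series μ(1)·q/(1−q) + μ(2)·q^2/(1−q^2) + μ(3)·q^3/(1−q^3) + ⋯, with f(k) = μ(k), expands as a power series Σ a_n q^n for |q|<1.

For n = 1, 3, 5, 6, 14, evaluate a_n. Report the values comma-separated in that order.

[q^1] μ(1)=1 ⇒ 1
n=3: 3·1 1·3  μ→[(-1)+1]=0
q^5  k|5↦μ(k): 1:1 5:-1  a_5=0
[q^6] μ(1)=1,μ(2)=-1,μ(3)=-1,μ(6)=1 ⇒ 0
n=14: 1·14 2·7 7·2 14·1  μ→[1+(-1)+(-1)+1]=0

1, 0, 0, 0, 0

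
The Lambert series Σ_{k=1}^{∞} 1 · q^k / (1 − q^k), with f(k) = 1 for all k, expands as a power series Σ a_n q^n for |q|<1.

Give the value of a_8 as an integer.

n=8: 1·8 2·4 4·2 8·1  f→[1+1+1+1]=4

a_8 = 4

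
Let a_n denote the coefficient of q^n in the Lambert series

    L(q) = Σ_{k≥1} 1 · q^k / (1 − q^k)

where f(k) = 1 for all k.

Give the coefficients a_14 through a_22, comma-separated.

4, 4, 5, 2, 6, 2, 6, 4, 4

[q^14] f(1)=1,f(2)=1,f(7)=1,f(14)=1 ⇒ 4
d|15:{1,3,5,15}  Σf=1+1+1+1=4
q^16  k|16↦f(k): 16:1 8:1 4:1 2:1 1:1  a_16=5
d|17:{1,17}  Σf=1+1=2
n=18: 1·18 2·9 3·6 6·3 9·2 18·1  f→[1+1+1+1+1+1]=6
d|19:{1,19}  Σf=1+1=2
d|20:{20,10,5,4,2,1}  Σf=1+1+1+1+1+1=6
[q^21] f(1)=1,f(3)=1,f(7)=1,f(21)=1 ⇒ 4
d|22:{1,2,11,22}  Σf=1+1+1+1=4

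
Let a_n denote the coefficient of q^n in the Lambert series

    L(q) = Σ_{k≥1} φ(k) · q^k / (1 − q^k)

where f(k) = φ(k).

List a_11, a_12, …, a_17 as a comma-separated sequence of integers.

q^11  k|11↦φ(k): 11:10 1:1  a_11=11
d|12:{12,6,4,3,2,1}  Σφ=4+2+2+2+1+1=12
q^13  k|13↦φ(k): 1:1 13:12  a_13=13
[q^14] φ(1)=1,φ(2)=1,φ(7)=6,φ(14)=6 ⇒ 14
d|15:{1,3,5,15}  Σφ=1+2+4+8=15
n=16: 16·1 8·2 4·4 2·8 1·16  φ→[8+4+2+1+1]=16
[q^17] φ(17)=16,φ(1)=1 ⇒ 17

11, 12, 13, 14, 15, 16, 17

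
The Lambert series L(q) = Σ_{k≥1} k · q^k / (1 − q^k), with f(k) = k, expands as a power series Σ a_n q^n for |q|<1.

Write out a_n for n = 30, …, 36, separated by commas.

72, 32, 63, 48, 54, 48, 91

n=30: 30·1 15·2 10·3 6·5 5·6 3·10 2·15 1·30  f→[30+15+10+6+5+3+2+1]=72
d|31:{31,1}  Σf=31+1=32
n=32: 1·32 2·16 4·8 8·4 16·2 32·1  f→[1+2+4+8+16+32]=63
n=33: 33·1 11·3 3·11 1·33  f→[33+11+3+1]=48
q^34  k|34↦f(k): 1:1 2:2 17:17 34:34  a_34=54
n=35: 1·35 5·7 7·5 35·1  f→[1+5+7+35]=48
d|36:{1,2,3,4,6,9,12,18,36}  Σf=1+2+3+4+6+9+12+18+36=91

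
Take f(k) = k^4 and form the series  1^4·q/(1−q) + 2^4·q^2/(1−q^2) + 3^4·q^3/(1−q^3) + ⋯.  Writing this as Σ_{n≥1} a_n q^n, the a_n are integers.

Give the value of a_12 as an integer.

a_12 = 22386

[q^12] f(12)=20736,f(6)=1296,f(4)=256,f(3)=81,f(2)=16,f(1)=1 ⇒ 22386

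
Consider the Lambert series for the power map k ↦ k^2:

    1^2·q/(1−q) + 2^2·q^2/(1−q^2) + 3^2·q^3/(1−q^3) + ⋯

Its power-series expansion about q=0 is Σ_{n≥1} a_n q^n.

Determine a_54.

a_54 = 4100

n=54: 54·1 27·2 18·3 9·6 6·9 3·18 2·27 1·54  f→[2916+729+324+81+36+9+4+1]=4100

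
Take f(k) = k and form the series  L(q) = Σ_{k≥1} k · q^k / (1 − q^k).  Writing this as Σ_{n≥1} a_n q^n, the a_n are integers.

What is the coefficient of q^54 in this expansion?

q^54  k|54↦f(k): 1:1 2:2 3:3 6:6 9:9 18:18 27:27 54:54  a_54=120

a_54 = 120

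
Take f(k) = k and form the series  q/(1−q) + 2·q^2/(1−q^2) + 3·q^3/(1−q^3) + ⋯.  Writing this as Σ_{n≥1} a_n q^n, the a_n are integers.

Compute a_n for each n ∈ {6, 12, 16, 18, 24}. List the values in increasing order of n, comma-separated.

n=6: 6·1 3·2 2·3 1·6  f→[6+3+2+1]=12
n=12: 1·12 2·6 3·4 4·3 6·2 12·1  f→[1+2+3+4+6+12]=28
n=16: 16·1 8·2 4·4 2·8 1·16  f→[16+8+4+2+1]=31
[q^18] f(18)=18,f(9)=9,f(6)=6,f(3)=3,f(2)=2,f(1)=1 ⇒ 39
q^24  k|24↦f(k): 24:24 12:12 8:8 6:6 4:4 3:3 2:2 1:1  a_24=60

12, 28, 31, 39, 60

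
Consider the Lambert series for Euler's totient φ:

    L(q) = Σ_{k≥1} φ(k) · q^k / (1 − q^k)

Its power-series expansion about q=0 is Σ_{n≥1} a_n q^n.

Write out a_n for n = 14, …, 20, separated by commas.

d|14:{14,7,2,1}  Σφ=6+6+1+1=14
d|15:{15,5,3,1}  Σφ=8+4+2+1=15
[q^16] φ(1)=1,φ(2)=1,φ(4)=2,φ(8)=4,φ(16)=8 ⇒ 16
[q^17] φ(17)=16,φ(1)=1 ⇒ 17
[q^18] φ(1)=1,φ(2)=1,φ(3)=2,φ(6)=2,φ(9)=6,φ(18)=6 ⇒ 18
q^19  k|19↦φ(k): 19:18 1:1  a_19=19
q^20  k|20↦φ(k): 20:8 10:4 5:4 4:2 2:1 1:1  a_20=20

14, 15, 16, 17, 18, 19, 20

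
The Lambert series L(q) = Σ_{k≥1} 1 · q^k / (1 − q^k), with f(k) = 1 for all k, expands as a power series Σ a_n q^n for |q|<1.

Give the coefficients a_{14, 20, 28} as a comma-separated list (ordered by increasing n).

n=14: 14·1 7·2 2·7 1·14  f→[1+1+1+1]=4
[q^20] f(20)=1,f(10)=1,f(5)=1,f(4)=1,f(2)=1,f(1)=1 ⇒ 6
[q^28] f(28)=1,f(14)=1,f(7)=1,f(4)=1,f(2)=1,f(1)=1 ⇒ 6

4, 6, 6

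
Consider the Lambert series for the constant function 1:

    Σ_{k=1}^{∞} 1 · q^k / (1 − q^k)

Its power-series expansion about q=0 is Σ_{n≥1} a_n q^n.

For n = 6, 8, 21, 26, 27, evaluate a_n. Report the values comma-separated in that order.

n=6: 6·1 3·2 2·3 1·6  f→[1+1+1+1]=4
[q^8] f(8)=1,f(4)=1,f(2)=1,f(1)=1 ⇒ 4
[q^21] f(1)=1,f(3)=1,f(7)=1,f(21)=1 ⇒ 4
d|26:{26,13,2,1}  Σf=1+1+1+1=4
[q^27] f(27)=1,f(9)=1,f(3)=1,f(1)=1 ⇒ 4

4, 4, 4, 4, 4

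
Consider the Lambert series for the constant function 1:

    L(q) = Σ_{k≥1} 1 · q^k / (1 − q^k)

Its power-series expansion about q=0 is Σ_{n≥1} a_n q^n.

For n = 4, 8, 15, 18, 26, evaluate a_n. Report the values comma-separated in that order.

3, 4, 4, 6, 4

n=4: 4·1 2·2 1·4  f→[1+1+1]=3
q^8  k|8↦f(k): 1:1 2:1 4:1 8:1  a_8=4
n=15: 15·1 5·3 3·5 1·15  f→[1+1+1+1]=4
[q^18] f(1)=1,f(2)=1,f(3)=1,f(6)=1,f(9)=1,f(18)=1 ⇒ 6
d|26:{26,13,2,1}  Σf=1+1+1+1=4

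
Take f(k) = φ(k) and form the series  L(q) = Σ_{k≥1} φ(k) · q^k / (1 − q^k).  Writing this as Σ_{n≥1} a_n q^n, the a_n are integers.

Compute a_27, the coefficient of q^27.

n=27: 27·1 9·3 3·9 1·27  φ→[18+6+2+1]=27

a_27 = 27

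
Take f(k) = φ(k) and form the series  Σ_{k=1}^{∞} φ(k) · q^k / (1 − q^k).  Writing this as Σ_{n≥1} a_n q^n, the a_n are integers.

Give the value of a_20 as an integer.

n=20: 1·20 2·10 4·5 5·4 10·2 20·1  φ→[1+1+2+4+4+8]=20

a_20 = 20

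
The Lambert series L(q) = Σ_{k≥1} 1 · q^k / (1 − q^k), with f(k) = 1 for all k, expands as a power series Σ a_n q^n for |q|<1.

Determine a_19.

d|19:{1,19}  Σf=1+1=2

a_19 = 2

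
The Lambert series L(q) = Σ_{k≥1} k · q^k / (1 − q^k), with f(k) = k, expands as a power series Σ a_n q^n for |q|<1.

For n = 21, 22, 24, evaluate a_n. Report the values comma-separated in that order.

q^21  k|21↦f(k): 21:21 7:7 3:3 1:1  a_21=32
n=22: 22·1 11·2 2·11 1·22  f→[22+11+2+1]=36
n=24: 24·1 12·2 8·3 6·4 4·6 3·8 2·12 1·24  f→[24+12+8+6+4+3+2+1]=60

32, 36, 60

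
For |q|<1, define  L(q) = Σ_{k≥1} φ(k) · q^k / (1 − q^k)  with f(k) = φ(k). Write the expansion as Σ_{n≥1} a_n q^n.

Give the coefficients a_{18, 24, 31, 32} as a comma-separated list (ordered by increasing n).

[q^18] φ(18)=6,φ(9)=6,φ(6)=2,φ(3)=2,φ(2)=1,φ(1)=1 ⇒ 18
n=24: 24·1 12·2 8·3 6·4 4·6 3·8 2·12 1·24  φ→[8+4+4+2+2+2+1+1]=24
d|31:{31,1}  Σφ=30+1=31
d|32:{32,16,8,4,2,1}  Σφ=16+8+4+2+1+1=32

18, 24, 31, 32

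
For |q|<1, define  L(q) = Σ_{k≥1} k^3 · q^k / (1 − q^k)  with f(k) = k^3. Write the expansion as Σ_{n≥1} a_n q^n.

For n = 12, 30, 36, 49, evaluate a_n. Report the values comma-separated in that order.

2044, 31752, 55261, 117993

d|12:{1,2,3,4,6,12}  Σf=1+8+27+64+216+1728=2044
d|30:{1,2,3,5,6,10,15,30}  Σf=1+8+27+125+216+1000+3375+27000=31752
q^36  k|36↦f(k): 1:1 2:8 3:27 4:64 6:216 9:729 12:1728 18:5832 36:46656  a_36=55261
d|49:{49,7,1}  Σf=117649+343+1=117993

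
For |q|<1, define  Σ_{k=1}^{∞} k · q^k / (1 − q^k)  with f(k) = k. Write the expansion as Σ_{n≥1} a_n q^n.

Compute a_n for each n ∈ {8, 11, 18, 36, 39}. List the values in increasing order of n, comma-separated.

q^8  k|8↦f(k): 8:8 4:4 2:2 1:1  a_8=15
q^11  k|11↦f(k): 11:11 1:1  a_11=12
q^18  k|18↦f(k): 1:1 2:2 3:3 6:6 9:9 18:18  a_18=39
n=36: 1·36 2·18 3·12 4·9 6·6 9·4 12·3 18·2 36·1  f→[1+2+3+4+6+9+12+18+36]=91
n=39: 1·39 3·13 13·3 39·1  f→[1+3+13+39]=56

15, 12, 39, 91, 56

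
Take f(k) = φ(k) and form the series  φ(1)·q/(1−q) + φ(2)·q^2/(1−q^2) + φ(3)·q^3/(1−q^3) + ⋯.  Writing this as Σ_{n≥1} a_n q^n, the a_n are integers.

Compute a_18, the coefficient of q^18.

d|18:{18,9,6,3,2,1}  Σφ=6+6+2+2+1+1=18

a_18 = 18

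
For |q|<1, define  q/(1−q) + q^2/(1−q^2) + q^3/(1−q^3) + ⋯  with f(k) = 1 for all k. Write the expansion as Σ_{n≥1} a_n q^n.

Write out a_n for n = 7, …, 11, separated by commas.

n=7: 7·1 1·7  f→[1+1]=2
[q^8] f(8)=1,f(4)=1,f(2)=1,f(1)=1 ⇒ 4
[q^9] f(1)=1,f(3)=1,f(9)=1 ⇒ 3
d|10:{1,2,5,10}  Σf=1+1+1+1=4
n=11: 1·11 11·1  f→[1+1]=2

2, 4, 3, 4, 2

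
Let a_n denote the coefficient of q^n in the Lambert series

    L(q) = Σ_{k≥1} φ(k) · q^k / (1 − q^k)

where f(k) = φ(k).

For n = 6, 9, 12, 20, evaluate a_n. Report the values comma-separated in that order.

d|6:{6,3,2,1}  Σφ=2+2+1+1=6
d|9:{1,3,9}  Σφ=1+2+6=9
n=12: 1·12 2·6 3·4 4·3 6·2 12·1  φ→[1+1+2+2+2+4]=12
n=20: 20·1 10·2 5·4 4·5 2·10 1·20  φ→[8+4+4+2+1+1]=20

6, 9, 12, 20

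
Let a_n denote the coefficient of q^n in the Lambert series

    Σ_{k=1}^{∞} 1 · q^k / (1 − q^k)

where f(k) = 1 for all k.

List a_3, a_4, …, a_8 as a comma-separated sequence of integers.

2, 3, 2, 4, 2, 4

n=3: 3·1 1·3  f→[1+1]=2
d|4:{4,2,1}  Σf=1+1+1=3
n=5: 1·5 5·1  f→[1+1]=2
[q^6] f(1)=1,f(2)=1,f(3)=1,f(6)=1 ⇒ 4
[q^7] f(7)=1,f(1)=1 ⇒ 2
n=8: 1·8 2·4 4·2 8·1  f→[1+1+1+1]=4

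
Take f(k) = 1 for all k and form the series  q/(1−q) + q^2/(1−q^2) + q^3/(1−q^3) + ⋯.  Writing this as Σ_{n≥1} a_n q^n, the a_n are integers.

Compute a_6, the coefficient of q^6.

a_6 = 4

d|6:{1,2,3,6}  Σf=1+1+1+1=4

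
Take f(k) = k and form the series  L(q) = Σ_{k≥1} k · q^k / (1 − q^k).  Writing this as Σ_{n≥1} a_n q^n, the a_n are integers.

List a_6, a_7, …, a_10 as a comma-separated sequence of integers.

q^6  k|6↦f(k): 6:6 3:3 2:2 1:1  a_6=12
n=7: 7·1 1·7  f→[7+1]=8
q^8  k|8↦f(k): 8:8 4:4 2:2 1:1  a_8=15
d|9:{9,3,1}  Σf=9+3+1=13
n=10: 10·1 5·2 2·5 1·10  f→[10+5+2+1]=18

12, 8, 15, 13, 18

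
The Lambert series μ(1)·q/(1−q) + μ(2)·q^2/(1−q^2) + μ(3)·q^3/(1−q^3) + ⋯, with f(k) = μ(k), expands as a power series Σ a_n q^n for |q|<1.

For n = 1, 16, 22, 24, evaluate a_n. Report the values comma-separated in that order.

[q^1] μ(1)=1 ⇒ 1
q^16  k|16↦μ(k): 1:1 2:-1 4:0 8:0 16:0  a_16=0
d|22:{22,11,2,1}  Σμ=1+(-1)+(-1)+1=0
[q^24] μ(24)=0,μ(12)=0,μ(8)=0,μ(6)=1,μ(4)=0,μ(3)=-1,μ(2)=-1,μ(1)=1 ⇒ 0

1, 0, 0, 0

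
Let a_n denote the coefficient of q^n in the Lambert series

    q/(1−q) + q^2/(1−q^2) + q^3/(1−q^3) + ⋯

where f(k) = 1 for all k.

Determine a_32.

q^32  k|32↦f(k): 32:1 16:1 8:1 4:1 2:1 1:1  a_32=6

a_32 = 6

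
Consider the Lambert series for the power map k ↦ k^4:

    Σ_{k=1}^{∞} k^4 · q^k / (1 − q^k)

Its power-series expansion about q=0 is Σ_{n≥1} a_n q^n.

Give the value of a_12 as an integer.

a_12 = 22386

q^12  k|12↦f(k): 12:20736 6:1296 4:256 3:81 2:16 1:1  a_12=22386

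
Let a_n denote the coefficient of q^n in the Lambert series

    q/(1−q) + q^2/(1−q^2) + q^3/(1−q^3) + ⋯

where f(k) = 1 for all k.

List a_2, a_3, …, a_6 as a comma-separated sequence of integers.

2, 2, 3, 2, 4

n=2: 1·2 2·1  f→[1+1]=2
q^3  k|3↦f(k): 1:1 3:1  a_3=2
[q^4] f(4)=1,f(2)=1,f(1)=1 ⇒ 3
n=5: 5·1 1·5  f→[1+1]=2
d|6:{1,2,3,6}  Σf=1+1+1+1=4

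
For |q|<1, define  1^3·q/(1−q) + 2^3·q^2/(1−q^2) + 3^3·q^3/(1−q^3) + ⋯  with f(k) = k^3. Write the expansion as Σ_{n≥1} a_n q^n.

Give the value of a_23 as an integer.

[q^23] f(1)=1,f(23)=12167 ⇒ 12168

a_23 = 12168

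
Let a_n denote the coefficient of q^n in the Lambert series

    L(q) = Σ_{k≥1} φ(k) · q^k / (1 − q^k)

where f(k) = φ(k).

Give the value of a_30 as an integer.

[q^30] φ(1)=1,φ(2)=1,φ(3)=2,φ(5)=4,φ(6)=2,φ(10)=4,φ(15)=8,φ(30)=8 ⇒ 30

a_30 = 30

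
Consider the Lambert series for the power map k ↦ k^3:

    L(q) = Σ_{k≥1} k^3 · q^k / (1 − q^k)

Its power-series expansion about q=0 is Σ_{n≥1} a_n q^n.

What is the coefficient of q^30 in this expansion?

a_30 = 31752

d|30:{1,2,3,5,6,10,15,30}  Σf=1+8+27+125+216+1000+3375+27000=31752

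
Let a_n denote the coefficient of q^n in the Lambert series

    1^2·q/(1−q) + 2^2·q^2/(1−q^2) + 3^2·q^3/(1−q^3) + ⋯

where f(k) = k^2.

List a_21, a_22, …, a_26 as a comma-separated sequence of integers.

500, 610, 530, 850, 651, 850

[q^21] f(1)=1,f(3)=9,f(7)=49,f(21)=441 ⇒ 500
d|22:{1,2,11,22}  Σf=1+4+121+484=610
[q^23] f(23)=529,f(1)=1 ⇒ 530
n=24: 1·24 2·12 3·8 4·6 6·4 8·3 12·2 24·1  f→[1+4+9+16+36+64+144+576]=850
q^25  k|25↦f(k): 25:625 5:25 1:1  a_25=651
d|26:{1,2,13,26}  Σf=1+4+169+676=850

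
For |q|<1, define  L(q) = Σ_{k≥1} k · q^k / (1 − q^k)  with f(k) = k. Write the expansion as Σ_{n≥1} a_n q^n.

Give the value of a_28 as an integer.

a_28 = 56

d|28:{1,2,4,7,14,28}  Σf=1+2+4+7+14+28=56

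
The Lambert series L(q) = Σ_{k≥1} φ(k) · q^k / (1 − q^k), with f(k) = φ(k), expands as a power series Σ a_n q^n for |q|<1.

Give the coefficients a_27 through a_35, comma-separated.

d|27:{27,9,3,1}  Σφ=18+6+2+1=27
q^28  k|28↦φ(k): 1:1 2:1 4:2 7:6 14:6 28:12  a_28=28
d|29:{1,29}  Σφ=1+28=29
n=30: 30·1 15·2 10·3 6·5 5·6 3·10 2·15 1·30  φ→[8+8+4+2+4+2+1+1]=30
d|31:{31,1}  Σφ=30+1=31
n=32: 32·1 16·2 8·4 4·8 2·16 1·32  φ→[16+8+4+2+1+1]=32
q^33  k|33↦φ(k): 1:1 3:2 11:10 33:20  a_33=33
q^34  k|34↦φ(k): 34:16 17:16 2:1 1:1  a_34=34
[q^35] φ(35)=24,φ(7)=6,φ(5)=4,φ(1)=1 ⇒ 35

27, 28, 29, 30, 31, 32, 33, 34, 35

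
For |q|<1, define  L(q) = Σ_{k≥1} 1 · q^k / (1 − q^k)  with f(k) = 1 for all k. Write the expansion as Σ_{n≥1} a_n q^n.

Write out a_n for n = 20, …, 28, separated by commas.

6, 4, 4, 2, 8, 3, 4, 4, 6

d|20:{20,10,5,4,2,1}  Σf=1+1+1+1+1+1=6
q^21  k|21↦f(k): 21:1 7:1 3:1 1:1  a_21=4
d|22:{1,2,11,22}  Σf=1+1+1+1=4
q^23  k|23↦f(k): 1:1 23:1  a_23=2
n=24: 1·24 2·12 3·8 4·6 6·4 8·3 12·2 24·1  f→[1+1+1+1+1+1+1+1]=8
q^25  k|25↦f(k): 25:1 5:1 1:1  a_25=3
[q^26] f(26)=1,f(13)=1,f(2)=1,f(1)=1 ⇒ 4
n=27: 1·27 3·9 9·3 27·1  f→[1+1+1+1]=4
n=28: 1·28 2·14 4·7 7·4 14·2 28·1  f→[1+1+1+1+1+1]=6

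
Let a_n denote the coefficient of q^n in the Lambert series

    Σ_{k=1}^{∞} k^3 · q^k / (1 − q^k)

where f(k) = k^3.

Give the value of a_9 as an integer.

q^9  k|9↦f(k): 9:729 3:27 1:1  a_9=757

a_9 = 757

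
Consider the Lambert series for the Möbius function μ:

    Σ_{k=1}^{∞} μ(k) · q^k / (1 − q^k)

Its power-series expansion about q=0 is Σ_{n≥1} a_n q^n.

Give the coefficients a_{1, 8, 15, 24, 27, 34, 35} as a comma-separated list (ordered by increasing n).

1, 0, 0, 0, 0, 0, 0

d|1:{1}  Σμ=1=1
q^8  k|8↦μ(k): 8:0 4:0 2:-1 1:1  a_8=0
q^15  k|15↦μ(k): 1:1 3:-1 5:-1 15:1  a_15=0
[q^24] μ(1)=1,μ(2)=-1,μ(3)=-1,μ(4)=0,μ(6)=1,μ(8)=0,μ(12)=0,μ(24)=0 ⇒ 0
q^27  k|27↦μ(k): 27:0 9:0 3:-1 1:1  a_27=0
n=34: 1·34 2·17 17·2 34·1  μ→[1+(-1)+(-1)+1]=0
n=35: 1·35 5·7 7·5 35·1  μ→[1+(-1)+(-1)+1]=0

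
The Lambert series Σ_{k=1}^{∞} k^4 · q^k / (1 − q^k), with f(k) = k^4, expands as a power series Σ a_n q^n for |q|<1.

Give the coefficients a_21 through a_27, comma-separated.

196964, 248914, 279842, 358258, 391251, 485554, 538084

q^21  k|21↦f(k): 1:1 3:81 7:2401 21:194481  a_21=196964
[q^22] f(22)=234256,f(11)=14641,f(2)=16,f(1)=1 ⇒ 248914
[q^23] f(23)=279841,f(1)=1 ⇒ 279842
d|24:{24,12,8,6,4,3,2,1}  Σf=331776+20736+4096+1296+256+81+16+1=358258
d|25:{25,5,1}  Σf=390625+625+1=391251
q^26  k|26↦f(k): 26:456976 13:28561 2:16 1:1  a_26=485554
d|27:{1,3,9,27}  Σf=1+81+6561+531441=538084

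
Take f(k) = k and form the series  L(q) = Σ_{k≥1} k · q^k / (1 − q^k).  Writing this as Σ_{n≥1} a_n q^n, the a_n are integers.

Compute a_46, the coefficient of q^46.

a_46 = 72

n=46: 1·46 2·23 23·2 46·1  f→[1+2+23+46]=72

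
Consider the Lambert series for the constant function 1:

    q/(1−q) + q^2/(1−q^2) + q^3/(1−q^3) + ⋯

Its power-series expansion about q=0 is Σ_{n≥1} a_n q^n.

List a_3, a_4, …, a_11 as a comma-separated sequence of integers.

2, 3, 2, 4, 2, 4, 3, 4, 2

n=3: 3·1 1·3  f→[1+1]=2
q^4  k|4↦f(k): 4:1 2:1 1:1  a_4=3
n=5: 1·5 5·1  f→[1+1]=2
d|6:{1,2,3,6}  Σf=1+1+1+1=4
[q^7] f(1)=1,f(7)=1 ⇒ 2
n=8: 1·8 2·4 4·2 8·1  f→[1+1+1+1]=4
q^9  k|9↦f(k): 1:1 3:1 9:1  a_9=3
q^10  k|10↦f(k): 10:1 5:1 2:1 1:1  a_10=4
n=11: 1·11 11·1  f→[1+1]=2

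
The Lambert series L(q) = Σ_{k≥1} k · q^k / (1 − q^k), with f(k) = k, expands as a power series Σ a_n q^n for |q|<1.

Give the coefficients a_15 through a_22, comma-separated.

q^15  k|15↦f(k): 1:1 3:3 5:5 15:15  a_15=24
[q^16] f(16)=16,f(8)=8,f(4)=4,f(2)=2,f(1)=1 ⇒ 31
q^17  k|17↦f(k): 1:1 17:17  a_17=18
q^18  k|18↦f(k): 18:18 9:9 6:6 3:3 2:2 1:1  a_18=39
q^19  k|19↦f(k): 19:19 1:1  a_19=20
q^20  k|20↦f(k): 1:1 2:2 4:4 5:5 10:10 20:20  a_20=42
d|21:{1,3,7,21}  Σf=1+3+7+21=32
[q^22] f(1)=1,f(2)=2,f(11)=11,f(22)=22 ⇒ 36

24, 31, 18, 39, 20, 42, 32, 36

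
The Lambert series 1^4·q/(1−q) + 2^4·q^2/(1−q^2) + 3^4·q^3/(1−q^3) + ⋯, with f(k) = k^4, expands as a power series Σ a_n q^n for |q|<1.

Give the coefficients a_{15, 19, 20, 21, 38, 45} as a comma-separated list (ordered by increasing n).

q^15  k|15↦f(k): 1:1 3:81 5:625 15:50625  a_15=51332
q^19  k|19↦f(k): 19:130321 1:1  a_19=130322
q^20  k|20↦f(k): 1:1 2:16 4:256 5:625 10:10000 20:160000  a_20=170898
n=21: 1·21 3·7 7·3 21·1  f→[1+81+2401+194481]=196964
n=38: 1·38 2·19 19·2 38·1  f→[1+16+130321+2085136]=2215474
n=45: 1·45 3·15 5·9 9·5 15·3 45·1  f→[1+81+625+6561+50625+4100625]=4158518

51332, 130322, 170898, 196964, 2215474, 4158518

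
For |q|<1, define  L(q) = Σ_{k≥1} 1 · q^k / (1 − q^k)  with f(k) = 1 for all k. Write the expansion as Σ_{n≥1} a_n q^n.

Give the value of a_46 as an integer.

a_46 = 4

q^46  k|46↦f(k): 46:1 23:1 2:1 1:1  a_46=4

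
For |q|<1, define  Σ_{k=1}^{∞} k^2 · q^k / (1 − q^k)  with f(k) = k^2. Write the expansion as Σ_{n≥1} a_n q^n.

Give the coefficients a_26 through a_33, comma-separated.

850, 820, 1050, 842, 1300, 962, 1365, 1220

d|26:{1,2,13,26}  Σf=1+4+169+676=850
q^27  k|27↦f(k): 27:729 9:81 3:9 1:1  a_27=820
[q^28] f(1)=1,f(2)=4,f(4)=16,f(7)=49,f(14)=196,f(28)=784 ⇒ 1050
q^29  k|29↦f(k): 29:841 1:1  a_29=842
q^30  k|30↦f(k): 30:900 15:225 10:100 6:36 5:25 3:9 2:4 1:1  a_30=1300
[q^31] f(1)=1,f(31)=961 ⇒ 962
q^32  k|32↦f(k): 32:1024 16:256 8:64 4:16 2:4 1:1  a_32=1365
q^33  k|33↦f(k): 33:1089 11:121 3:9 1:1  a_33=1220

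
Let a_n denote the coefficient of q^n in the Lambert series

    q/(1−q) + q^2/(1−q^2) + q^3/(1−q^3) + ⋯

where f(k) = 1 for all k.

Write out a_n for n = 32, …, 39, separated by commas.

6, 4, 4, 4, 9, 2, 4, 4

q^32  k|32↦f(k): 32:1 16:1 8:1 4:1 2:1 1:1  a_32=6
q^33  k|33↦f(k): 1:1 3:1 11:1 33:1  a_33=4
[q^34] f(1)=1,f(2)=1,f(17)=1,f(34)=1 ⇒ 4
q^35  k|35↦f(k): 35:1 7:1 5:1 1:1  a_35=4
q^36  k|36↦f(k): 1:1 2:1 3:1 4:1 6:1 9:1 12:1 18:1 36:1  a_36=9
q^37  k|37↦f(k): 1:1 37:1  a_37=2
q^38  k|38↦f(k): 38:1 19:1 2:1 1:1  a_38=4
n=39: 39·1 13·3 3·13 1·39  f→[1+1+1+1]=4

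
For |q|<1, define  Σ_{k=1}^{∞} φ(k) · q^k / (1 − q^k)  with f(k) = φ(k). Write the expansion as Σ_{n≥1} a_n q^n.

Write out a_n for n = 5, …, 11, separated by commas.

[q^5] φ(1)=1,φ(5)=4 ⇒ 5
[q^6] φ(6)=2,φ(3)=2,φ(2)=1,φ(1)=1 ⇒ 6
n=7: 7·1 1·7  φ→[6+1]=7
q^8  k|8↦φ(k): 1:1 2:1 4:2 8:4  a_8=8
d|9:{1,3,9}  Σφ=1+2+6=9
[q^10] φ(1)=1,φ(2)=1,φ(5)=4,φ(10)=4 ⇒ 10
[q^11] φ(1)=1,φ(11)=10 ⇒ 11

5, 6, 7, 8, 9, 10, 11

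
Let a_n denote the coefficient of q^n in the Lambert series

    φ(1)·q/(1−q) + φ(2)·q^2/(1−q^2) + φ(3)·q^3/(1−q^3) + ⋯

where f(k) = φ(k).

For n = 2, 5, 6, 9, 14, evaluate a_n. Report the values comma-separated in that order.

q^2  k|2↦φ(k): 1:1 2:1  a_2=2
[q^5] φ(1)=1,φ(5)=4 ⇒ 5
[q^6] φ(1)=1,φ(2)=1,φ(3)=2,φ(6)=2 ⇒ 6
n=9: 9·1 3·3 1·9  φ→[6+2+1]=9
d|14:{14,7,2,1}  Σφ=6+6+1+1=14

2, 5, 6, 9, 14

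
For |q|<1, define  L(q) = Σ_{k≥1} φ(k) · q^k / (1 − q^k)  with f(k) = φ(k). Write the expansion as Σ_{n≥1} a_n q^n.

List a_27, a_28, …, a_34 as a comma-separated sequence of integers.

d|27:{1,3,9,27}  Σφ=1+2+6+18=27
d|28:{1,2,4,7,14,28}  Σφ=1+1+2+6+6+12=28
n=29: 1·29 29·1  φ→[1+28]=29
n=30: 30·1 15·2 10·3 6·5 5·6 3·10 2·15 1·30  φ→[8+8+4+2+4+2+1+1]=30
q^31  k|31↦φ(k): 1:1 31:30  a_31=31
q^32  k|32↦φ(k): 1:1 2:1 4:2 8:4 16:8 32:16  a_32=32
[q^33] φ(1)=1,φ(3)=2,φ(11)=10,φ(33)=20 ⇒ 33
q^34  k|34↦φ(k): 1:1 2:1 17:16 34:16  a_34=34

27, 28, 29, 30, 31, 32, 33, 34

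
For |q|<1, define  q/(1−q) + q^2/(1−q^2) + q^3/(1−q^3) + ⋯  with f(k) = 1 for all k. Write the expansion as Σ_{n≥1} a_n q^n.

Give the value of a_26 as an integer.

a_26 = 4

n=26: 26·1 13·2 2·13 1·26  f→[1+1+1+1]=4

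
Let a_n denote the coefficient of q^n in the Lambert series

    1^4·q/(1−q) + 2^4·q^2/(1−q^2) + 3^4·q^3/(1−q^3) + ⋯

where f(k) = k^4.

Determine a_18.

a_18 = 112931

[q^18] f(1)=1,f(2)=16,f(3)=81,f(6)=1296,f(9)=6561,f(18)=104976 ⇒ 112931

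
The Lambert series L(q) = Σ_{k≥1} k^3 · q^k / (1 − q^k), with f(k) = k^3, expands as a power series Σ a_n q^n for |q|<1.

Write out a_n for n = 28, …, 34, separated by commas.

25112, 24390, 31752, 29792, 37449, 37296, 44226

q^28  k|28↦f(k): 1:1 2:8 4:64 7:343 14:2744 28:21952  a_28=25112
[q^29] f(29)=24389,f(1)=1 ⇒ 24390
n=30: 1·30 2·15 3·10 5·6 6·5 10·3 15·2 30·1  f→[1+8+27+125+216+1000+3375+27000]=31752
n=31: 1·31 31·1  f→[1+29791]=29792
[q^32] f(1)=1,f(2)=8,f(4)=64,f(8)=512,f(16)=4096,f(32)=32768 ⇒ 37449
n=33: 33·1 11·3 3·11 1·33  f→[35937+1331+27+1]=37296
[q^34] f(1)=1,f(2)=8,f(17)=4913,f(34)=39304 ⇒ 44226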